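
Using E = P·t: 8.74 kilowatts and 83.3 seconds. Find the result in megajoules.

0.728042 megajoules

8.74 × 10^3 × 83.3 = 728.042 × 10^3 J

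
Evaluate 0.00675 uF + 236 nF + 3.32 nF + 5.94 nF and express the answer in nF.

252.01 nF

In nF:
  0.00675 uF = 0.00675 × 10³ nF = 6.75
  236 nF → 236
  3.32 nF → 3.32
  5.94 nF → 5.94
Sum: 6.75 + 236 + 3.32 + 5.94 = 252.01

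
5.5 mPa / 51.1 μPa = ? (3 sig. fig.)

108

(5.5 × 10^-3) / (51.1 × 10^-6) = 0.1076 × 10^3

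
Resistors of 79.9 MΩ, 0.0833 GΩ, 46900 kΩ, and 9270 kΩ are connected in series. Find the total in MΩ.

In MΩ:
  79.9 MΩ → 79.9
  0.0833 GΩ = 0.0833 × 10³ MΩ = 83.3
  46900 kΩ = 46900 × 10⁻³ MΩ = 46.9
  9270 kΩ = 9270 × 10⁻³ MΩ = 9.27
Sum: 79.9 + 83.3 + 46.9 + 9.27 = 219.37

219.37 MΩ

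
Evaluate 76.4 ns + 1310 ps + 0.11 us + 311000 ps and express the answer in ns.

498.71 ns

In ns:
  76.4 ns → 76.4
  1310 ps = 1310 × 10⁻³ ns = 1.31
  0.11 us = 0.11 × 10³ ns = 110
  311000 ps = 311000 × 10⁻³ ns = 311
Sum: 76.4 + 1.31 + 110 + 311 = 498.71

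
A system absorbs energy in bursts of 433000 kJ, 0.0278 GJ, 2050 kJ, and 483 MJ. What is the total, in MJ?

In MJ:
  433000 kJ = 433000 × 10^-3 MJ = 433
  0.0278 GJ = 0.0278 × 10^3 MJ = 27.8
  2050 kJ = 2050 × 10^-3 MJ = 2.05
  483 MJ → 483
Sum: 433 + 27.8 + 2.05 + 483 = 945.85

945.85 MJ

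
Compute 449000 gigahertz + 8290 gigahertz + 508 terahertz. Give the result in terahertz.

965.29 terahertz

In terahertz:
  449000 gigahertz = 449000 × 10^-3 terahertz = 449
  8290 gigahertz = 8290 × 10^-3 terahertz = 8.29
  508 terahertz → 508
Sum: 449 + 8.29 + 508 = 965.29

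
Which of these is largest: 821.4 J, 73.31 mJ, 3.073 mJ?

821.4 J = 821.4 J
73.31 mJ = 0.07331 J
3.073 mJ = 0.003073 J

821.4 J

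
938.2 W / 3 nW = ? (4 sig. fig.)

312700000000

(938.2) / (3 × 10⁻⁹) = 312.73 × 10⁹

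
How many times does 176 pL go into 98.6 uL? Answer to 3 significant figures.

(98.6e-6) / (176e-12) = 0.5602e6

560000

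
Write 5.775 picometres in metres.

pico = 10^-12, (no prefix) = 10^0; factor is 10^-12.
5.775 × 10^-12 = 0.000000000005775

0.000000000005775 metres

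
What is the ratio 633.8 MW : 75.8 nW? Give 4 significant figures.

(633.8 × 10⁶) / (75.8 × 10⁻⁹) = 8.3615 × 10¹⁵

8361000000000000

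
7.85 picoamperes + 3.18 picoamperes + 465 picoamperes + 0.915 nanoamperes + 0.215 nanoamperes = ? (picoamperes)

In picoamperes:
  7.85 picoamperes → 7.85
  3.18 picoamperes → 3.18
  465 picoamperes → 465
  0.915 nanoamperes = 0.915e3 picoamperes = 915
  0.215 nanoamperes = 0.215e3 picoamperes = 215
Sum: 7.85 + 3.18 + 465 + 915 + 215 = 1606.03

1606.03 picoamperes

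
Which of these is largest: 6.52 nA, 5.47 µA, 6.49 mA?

6.52 nA = 0.00000000652 A
5.47 µA = 0.00000547 A
6.49 mA = 0.00649 A

6.49 mA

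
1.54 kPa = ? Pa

1540 Pa

kilo = 1e3, (no prefix) = 1e0; factor is 1e3.
1.54 × 1e3 = 1540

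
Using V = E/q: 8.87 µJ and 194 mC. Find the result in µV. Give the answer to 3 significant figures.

45.7 µV

(8.87 × 10^-6) / (194 × 10^-3) = 0.045722 × 10^-3 V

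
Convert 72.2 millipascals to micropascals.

milli = 10⁻³, micro = 10⁻⁶; factor is 10³.
72.2 × 10³ = 72200

72200 micropascals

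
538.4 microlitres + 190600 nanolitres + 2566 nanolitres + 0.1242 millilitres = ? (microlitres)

In microlitres:
  538.4 microlitres → 538.4
  190600 nanolitres = 190600 × 10⁻³ microlitres = 190.6
  2566 nanolitres = 2566 × 10⁻³ microlitres = 2.566
  0.1242 millilitres = 0.1242 × 10³ microlitres = 124.2
Sum: 538.4 + 190.6 + 2.566 + 124.2 = 855.766

855.766 microlitres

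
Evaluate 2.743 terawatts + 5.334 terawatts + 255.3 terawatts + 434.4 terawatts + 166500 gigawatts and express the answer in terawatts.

864.277 terawatts

In terawatts:
  2.743 terawatts → 2.743
  5.334 terawatts → 5.334
  255.3 terawatts → 255.3
  434.4 terawatts → 434.4
  166500 gigawatts = 166500e-3 terawatts = 166.5
Sum: 2.743 + 5.334 + 255.3 + 434.4 + 166.5 = 864.277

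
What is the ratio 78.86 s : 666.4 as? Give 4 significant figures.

118300000000000000

(78.86) / (666.4 × 10^-18) = 0.11834 × 10^18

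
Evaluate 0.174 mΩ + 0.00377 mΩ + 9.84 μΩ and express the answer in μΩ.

187.61 μΩ

In μΩ:
  0.174 mΩ = 0.174 × 10³ μΩ = 174
  0.00377 mΩ = 0.00377 × 10³ μΩ = 3.77
  9.84 μΩ → 9.84
Sum: 174 + 3.77 + 9.84 = 187.61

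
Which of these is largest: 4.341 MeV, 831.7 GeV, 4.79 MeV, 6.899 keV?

831.7 GeV

4.341 MeV = 4341000 eV
831.7 GeV = 831700000000 eV
4.79 MeV = 4790000 eV
6.899 keV = 6899 eV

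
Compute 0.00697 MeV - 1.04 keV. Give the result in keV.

In keV:
  0.00697 MeV = 0.00697 × 10^3 keV = 6.97
  1.04 keV → 1.04
Difference: 6.97 - 1.04 = 5.93

5.93 keV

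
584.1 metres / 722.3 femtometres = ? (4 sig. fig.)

(584.1) / (722.3 × 10^-15) = 0.80867 × 10^15

808700000000000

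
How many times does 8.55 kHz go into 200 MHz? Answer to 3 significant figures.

23400

(200e6) / (8.55e3) = 23.39e3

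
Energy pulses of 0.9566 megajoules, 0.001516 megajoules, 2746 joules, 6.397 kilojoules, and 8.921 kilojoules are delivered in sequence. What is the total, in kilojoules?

976.18 kilojoules

In kilojoules:
  0.9566 megajoules = 0.9566 × 10³ kilojoules = 956.6
  0.001516 megajoules = 0.001516 × 10³ kilojoules = 1.516
  2746 joules = 2746 × 10⁻³ kilojoules = 2.746
  6.397 kilojoules → 6.397
  8.921 kilojoules → 8.921
Sum: 956.6 + 1.516 + 2.746 + 6.397 + 8.921 = 976.18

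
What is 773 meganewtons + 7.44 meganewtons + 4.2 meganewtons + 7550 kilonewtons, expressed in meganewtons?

792.19 meganewtons

In meganewtons:
  773 meganewtons → 773
  7.44 meganewtons → 7.44
  4.2 meganewtons → 4.2
  7550 kilonewtons = 7550e-3 meganewtons = 7.55
Sum: 773 + 7.44 + 4.2 + 7.55 = 792.19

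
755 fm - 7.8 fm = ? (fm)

In fm:
  755 fm → 755
  7.8 fm → 7.8
Difference: 755 - 7.8 = 747.2

747.2 fm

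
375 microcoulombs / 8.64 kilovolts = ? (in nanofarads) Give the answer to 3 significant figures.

(375 × 10⁻⁶) / (8.64 × 10³) = 43.403 × 10⁻⁹ F

43.4 nanofarads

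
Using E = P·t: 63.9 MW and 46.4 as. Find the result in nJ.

63.9 × 10^6 × 46.4 × 10^-18 = 2964.96 × 10^-12 J

2.96496 nJ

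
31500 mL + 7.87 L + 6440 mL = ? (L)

45.81 L

In L:
  31500 mL = 31500 × 10⁻³ L = 31.5
  7.87 L → 7.87
  6440 mL = 6440 × 10⁻³ L = 6.44
Sum: 31.5 + 7.87 + 6.44 = 45.81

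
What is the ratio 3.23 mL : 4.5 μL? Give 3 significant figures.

718

(3.23 × 10^-3) / (4.5 × 10^-6) = 0.7178 × 10^3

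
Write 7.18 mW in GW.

0.00000000000718 GW

milli = 10⁻³, giga = 10⁹; factor is 10⁻¹².
7.18 × 10⁻¹² = 0.00000000000718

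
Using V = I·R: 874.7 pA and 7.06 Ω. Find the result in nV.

874.7e-12 × 7.06 = 6175.382e-12 V

6.175382 nV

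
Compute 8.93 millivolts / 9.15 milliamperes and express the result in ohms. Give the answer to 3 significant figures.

(8.93e-3) / (9.15e-3) = 0.97596 Ω

0.976 ohms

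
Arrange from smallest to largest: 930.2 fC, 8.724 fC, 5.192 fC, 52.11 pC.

930.2 fC = 0.0000000000009302 C
8.724 fC = 0.000000000000008724 C
5.192 fC = 0.000000000000005192 C
52.11 pC = 0.00000000005211 C

5.192 fC < 8.724 fC < 930.2 fC < 52.11 pC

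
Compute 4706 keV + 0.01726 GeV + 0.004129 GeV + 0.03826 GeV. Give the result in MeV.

64.355 MeV

In MeV:
  4706 keV = 4706 × 10^-3 MeV = 4.706
  0.01726 GeV = 0.01726 × 10^3 MeV = 17.26
  0.004129 GeV = 0.004129 × 10^3 MeV = 4.129
  0.03826 GeV = 0.03826 × 10^3 MeV = 38.26
Sum: 4.706 + 17.26 + 4.129 + 38.26 = 64.355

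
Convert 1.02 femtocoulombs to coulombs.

0.00000000000000102 coulombs

femto = 10^-15, (no prefix) = 10^0; factor is 10^-15.
1.02 × 10^-15 = 0.00000000000000102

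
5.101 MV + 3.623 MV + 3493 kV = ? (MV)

In MV:
  5.101 MV → 5.101
  3.623 MV → 3.623
  3493 kV = 3493 × 10^-3 MV = 3.493
Sum: 5.101 + 3.623 + 3.493 = 12.217

12.217 MV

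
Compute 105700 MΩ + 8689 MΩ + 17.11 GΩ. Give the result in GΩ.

131.499 GΩ

In GΩ:
  105700 MΩ = 105700 × 10^-3 GΩ = 105.7
  8689 MΩ = 8689 × 10^-3 GΩ = 8.689
  17.11 GΩ → 17.11
Sum: 105.7 + 8.689 + 17.11 = 131.499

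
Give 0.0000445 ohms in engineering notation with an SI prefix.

44.5 microohms

= 44.5 × 10⁻⁶ ohms; 10⁻⁶ is micro.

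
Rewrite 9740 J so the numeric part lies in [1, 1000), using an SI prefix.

9.74 kJ

= 9.74 × 10³ J; 10³ is kilo.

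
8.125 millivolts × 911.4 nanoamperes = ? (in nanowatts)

7.405125 nanowatts

8.125e-3 × 911.4e-9 = 7405.125e-12 W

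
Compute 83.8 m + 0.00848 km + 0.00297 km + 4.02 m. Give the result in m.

99.27 m

In m:
  83.8 m → 83.8
  0.00848 km = 0.00848 × 10³ m = 8.48
  0.00297 km = 0.00297 × 10³ m = 2.97
  4.02 m → 4.02
Sum: 83.8 + 8.48 + 2.97 + 4.02 = 99.27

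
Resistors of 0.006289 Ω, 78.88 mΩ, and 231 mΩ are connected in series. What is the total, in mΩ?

316.169 mΩ

In mΩ:
  0.006289 Ω = 0.006289 × 10^3 mΩ = 6.289
  78.88 mΩ → 78.88
  231 mΩ → 231
Sum: 6.289 + 78.88 + 231 = 316.169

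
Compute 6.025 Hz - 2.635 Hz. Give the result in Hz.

In Hz:
  6.025 Hz → 6.025
  2.635 Hz → 2.635
Difference: 6.025 - 2.635 = 3.39

3.39 Hz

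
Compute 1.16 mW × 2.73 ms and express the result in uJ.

3.1668 uJ

1.16e-3 × 2.73e-3 = 3.1668e-6 J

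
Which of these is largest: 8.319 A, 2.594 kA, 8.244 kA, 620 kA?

8.319 A = 8.319 A
2.594 kA = 2594 A
8.244 kA = 8244 A
620 kA = 620000 A

620 kA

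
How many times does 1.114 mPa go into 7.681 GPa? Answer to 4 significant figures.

(7.681e9) / (1.114e-3) = 6.895e12

6895000000000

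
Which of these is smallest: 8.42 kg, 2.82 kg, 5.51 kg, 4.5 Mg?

2.82 kg

8.42 kg = 8420 g
2.82 kg = 2820 g
5.51 kg = 5510 g
4.5 Mg = 4500000 g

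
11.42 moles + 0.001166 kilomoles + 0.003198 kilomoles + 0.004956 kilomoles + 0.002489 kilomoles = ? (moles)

In moles:
  11.42 moles → 11.42
  0.001166 kilomoles = 0.001166 × 10³ moles = 1.166
  0.003198 kilomoles = 0.003198 × 10³ moles = 3.198
  0.004956 kilomoles = 0.004956 × 10³ moles = 4.956
  0.002489 kilomoles = 0.002489 × 10³ moles = 2.489
Sum: 11.42 + 1.166 + 3.198 + 4.956 + 2.489 = 23.229

23.229 moles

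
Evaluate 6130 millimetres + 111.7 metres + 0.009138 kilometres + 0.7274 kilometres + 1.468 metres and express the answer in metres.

855.836 metres

In metres:
  6130 millimetres = 6130 × 10⁻³ metres = 6.13
  111.7 metres → 111.7
  0.009138 kilometres = 0.009138 × 10³ metres = 9.138
  0.7274 kilometres = 0.7274 × 10³ metres = 727.4
  1.468 metres → 1.468
Sum: 6.13 + 111.7 + 9.138 + 727.4 + 1.468 = 855.836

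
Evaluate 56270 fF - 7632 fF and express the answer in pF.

In pF:
  56270 fF = 56270 × 10⁻³ pF = 56.27
  7632 fF = 7632 × 10⁻³ pF = 7.632
Difference: 56.27 - 7.632 = 48.638

48.638 pF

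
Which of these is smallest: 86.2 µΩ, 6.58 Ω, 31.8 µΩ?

31.8 µΩ

86.2 µΩ = 0.0000862 Ω
6.58 Ω = 6.58 Ω
31.8 µΩ = 0.0000318 Ω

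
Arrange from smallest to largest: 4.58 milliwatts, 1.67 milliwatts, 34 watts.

1.67 milliwatts < 4.58 milliwatts < 34 watts

4.58 milliwatts = 0.00458 watts
1.67 milliwatts = 0.00167 watts
34 watts = 34 watts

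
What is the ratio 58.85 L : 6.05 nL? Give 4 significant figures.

9727000000

(58.85) / (6.05 × 10⁻⁹) = 9.7273 × 10⁹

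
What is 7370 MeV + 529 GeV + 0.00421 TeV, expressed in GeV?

In GeV:
  7370 MeV = 7370 × 10^-3 GeV = 7.37
  529 GeV → 529
  0.00421 TeV = 0.00421 × 10^3 GeV = 4.21
Sum: 7.37 + 529 + 4.21 = 540.58

540.58 GeV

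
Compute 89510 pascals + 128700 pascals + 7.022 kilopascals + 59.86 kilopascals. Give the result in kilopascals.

285.092 kilopascals

In kilopascals:
  89510 pascals = 89510e-3 kilopascals = 89.51
  128700 pascals = 128700e-3 kilopascals = 128.7
  7.022 kilopascals → 7.022
  59.86 kilopascals → 59.86
Sum: 89.51 + 128.7 + 7.022 + 59.86 = 285.092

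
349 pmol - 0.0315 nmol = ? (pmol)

In pmol:
  349 pmol → 349
  0.0315 nmol = 0.0315 × 10^3 pmol = 31.5
Difference: 349 - 31.5 = 317.5

317.5 pmol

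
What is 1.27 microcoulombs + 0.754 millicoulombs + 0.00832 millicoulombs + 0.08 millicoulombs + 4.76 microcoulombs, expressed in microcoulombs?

In microcoulombs:
  1.27 microcoulombs → 1.27
  0.754 millicoulombs = 0.754 × 10^3 microcoulombs = 754
  0.00832 millicoulombs = 0.00832 × 10^3 microcoulombs = 8.32
  0.08 millicoulombs = 0.08 × 10^3 microcoulombs = 80
  4.76 microcoulombs → 4.76
Sum: 1.27 + 754 + 8.32 + 80 + 4.76 = 848.35

848.35 microcoulombs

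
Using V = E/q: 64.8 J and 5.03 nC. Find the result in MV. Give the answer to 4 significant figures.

(64.8) / (5.03e-9) = 12.8827e9 V

12880 MV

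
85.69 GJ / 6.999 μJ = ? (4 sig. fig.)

(85.69 × 10^9) / (6.999 × 10^-6) = 12.243 × 10^15

12240000000000000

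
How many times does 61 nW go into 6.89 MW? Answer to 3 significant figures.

113000000000000

(6.89e6) / (61e-9) = 0.113e15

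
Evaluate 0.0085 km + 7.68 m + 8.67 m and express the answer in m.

24.85 m

In m:
  0.0085 km = 0.0085 × 10^3 m = 8.5
  7.68 m → 7.68
  8.67 m → 8.67
Sum: 8.5 + 7.68 + 8.67 = 24.85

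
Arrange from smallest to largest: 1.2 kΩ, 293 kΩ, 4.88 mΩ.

4.88 mΩ < 1.2 kΩ < 293 kΩ

1.2 kΩ = 1200 Ω
293 kΩ = 293000 Ω
4.88 mΩ = 0.00488 Ω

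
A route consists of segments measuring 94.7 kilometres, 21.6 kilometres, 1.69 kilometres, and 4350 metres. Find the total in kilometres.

In kilometres:
  94.7 kilometres → 94.7
  21.6 kilometres → 21.6
  1.69 kilometres → 1.69
  4350 metres = 4350e-3 kilometres = 4.35
Sum: 94.7 + 21.6 + 1.69 + 4.35 = 122.34

122.34 kilometres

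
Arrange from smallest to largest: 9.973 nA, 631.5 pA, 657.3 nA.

9.973 nA = 0.000000009973 A
631.5 pA = 0.0000000006315 A
657.3 nA = 0.0000006573 A

631.5 pA < 9.973 nA < 657.3 nA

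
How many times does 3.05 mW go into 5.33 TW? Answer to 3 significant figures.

1750000000000000

(5.33e12) / (3.05e-3) = 1.748e15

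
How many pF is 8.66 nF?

nano = 10⁻⁹, pico = 10⁻¹²; factor is 10³.
8.66 × 10³ = 8660

8660 pF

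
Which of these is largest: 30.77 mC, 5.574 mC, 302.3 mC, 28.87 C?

30.77 mC = 0.03077 C
5.574 mC = 0.005574 C
302.3 mC = 0.3023 C
28.87 C = 28.87 C

28.87 C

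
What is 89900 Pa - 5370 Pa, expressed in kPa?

84.53 kPa

In kPa:
  89900 Pa = 89900 × 10⁻³ kPa = 89.9
  5370 Pa = 5370 × 10⁻³ kPa = 5.37
Difference: 89.9 - 5.37 = 84.53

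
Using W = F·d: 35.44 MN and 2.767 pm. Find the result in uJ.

35.44e6 × 2.767e-12 = 98.06248e-6 J

98.06248 uJ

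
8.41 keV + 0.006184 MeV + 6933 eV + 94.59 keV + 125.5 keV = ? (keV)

In keV:
  8.41 keV → 8.41
  0.006184 MeV = 0.006184e3 keV = 6.184
  6933 eV = 6933e-3 keV = 6.933
  94.59 keV → 94.59
  125.5 keV → 125.5
Sum: 8.41 + 6.184 + 6.933 + 94.59 + 125.5 = 241.617

241.617 keV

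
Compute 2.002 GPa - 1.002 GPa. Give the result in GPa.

In GPa:
  2.002 GPa → 2.002
  1.002 GPa → 1.002
Difference: 2.002 - 1.002 = 1

1 GPa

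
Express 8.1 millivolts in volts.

milli = 10⁻³, (no prefix) = 10⁰; factor is 10⁻³.
8.1 × 10⁻³ = 0.0081

0.0081 volts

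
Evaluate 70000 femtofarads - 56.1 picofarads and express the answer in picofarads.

13.9 picofarads

In picofarads:
  70000 femtofarads = 70000 × 10^-3 picofarads = 70
  56.1 picofarads → 56.1
Difference: 70 - 56.1 = 13.9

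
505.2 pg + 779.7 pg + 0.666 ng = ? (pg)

1950.9 pg

In pg:
  505.2 pg → 505.2
  779.7 pg → 779.7
  0.666 ng = 0.666 × 10^3 pg = 666
Sum: 505.2 + 779.7 + 666 = 1950.9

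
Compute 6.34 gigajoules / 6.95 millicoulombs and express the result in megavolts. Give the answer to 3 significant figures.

912000 megavolts

(6.34e9) / (6.95e-3) = 0.91223e12 V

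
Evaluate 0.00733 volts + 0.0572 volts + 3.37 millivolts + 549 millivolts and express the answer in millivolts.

616.9 millivolts

In millivolts:
  0.00733 volts = 0.00733 × 10^3 millivolts = 7.33
  0.0572 volts = 0.0572 × 10^3 millivolts = 57.2
  3.37 millivolts → 3.37
  549 millivolts → 549
Sum: 7.33 + 57.2 + 3.37 + 549 = 616.9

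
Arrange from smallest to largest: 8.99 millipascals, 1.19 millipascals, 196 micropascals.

8.99 millipascals = 0.00899 pascals
1.19 millipascals = 0.00119 pascals
196 micropascals = 0.000196 pascals

196 micropascals < 1.19 millipascals < 8.99 millipascals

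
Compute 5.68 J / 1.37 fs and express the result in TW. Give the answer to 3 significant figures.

(5.68) / (1.37 × 10^-15) = 4.146 × 10^15 W

4150 TW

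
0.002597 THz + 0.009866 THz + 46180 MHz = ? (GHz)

58.643 GHz

In GHz:
  0.002597 THz = 0.002597 × 10^3 GHz = 2.597
  0.009866 THz = 0.009866 × 10^3 GHz = 9.866
  46180 MHz = 46180 × 10^-3 GHz = 46.18
Sum: 2.597 + 9.866 + 46.18 = 58.643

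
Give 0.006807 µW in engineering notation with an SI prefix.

= 6.807 × 10⁻⁹ W; 10⁻⁹ is nano.

6.807 nW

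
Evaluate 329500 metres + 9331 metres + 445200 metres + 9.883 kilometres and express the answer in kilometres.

793.914 kilometres

In kilometres:
  329500 metres = 329500 × 10^-3 kilometres = 329.5
  9331 metres = 9331 × 10^-3 kilometres = 9.331
  445200 metres = 445200 × 10^-3 kilometres = 445.2
  9.883 kilometres → 9.883
Sum: 329.5 + 9.331 + 445.2 + 9.883 = 793.914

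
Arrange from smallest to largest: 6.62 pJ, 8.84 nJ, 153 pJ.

6.62 pJ < 153 pJ < 8.84 nJ

6.62 pJ = 0.00000000000662 J
8.84 nJ = 0.00000000884 J
153 pJ = 0.000000000153 J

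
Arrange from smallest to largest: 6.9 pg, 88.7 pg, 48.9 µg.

6.9 pg < 88.7 pg < 48.9 µg

6.9 pg = 0.0000000000069 g
88.7 pg = 0.0000000000887 g
48.9 µg = 0.0000489 g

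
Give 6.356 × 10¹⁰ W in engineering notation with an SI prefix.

63.56 GW

= 63.56 × 10⁹ W; 10⁹ is giga.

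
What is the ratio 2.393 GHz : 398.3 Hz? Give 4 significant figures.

(2.393 × 10⁹) / (398.3) = 0.006008 × 10⁹

6008000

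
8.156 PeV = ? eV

peta = 1e15, (no prefix) = 1e0; factor is 1e15.
8.156 × 1e15 = 8156000000000000

8156000000000000 eV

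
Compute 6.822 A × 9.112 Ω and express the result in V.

6.822 × 9.112 = 62.162064 V

62.162064 V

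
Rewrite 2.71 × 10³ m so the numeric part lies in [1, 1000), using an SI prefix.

= 2.71 × 10³ m; 10³ is kilo.

2.71 km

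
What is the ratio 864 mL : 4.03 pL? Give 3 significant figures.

(864 × 10⁻³) / (4.03 × 10⁻¹²) = 214.4 × 10⁹

214000000000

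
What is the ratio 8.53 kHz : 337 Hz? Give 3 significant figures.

(8.53 × 10³) / (337) = 0.02531 × 10³

25.3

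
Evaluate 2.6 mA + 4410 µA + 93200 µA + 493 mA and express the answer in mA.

593.21 mA

In mA:
  2.6 mA → 2.6
  4410 µA = 4410 × 10⁻³ mA = 4.41
  93200 µA = 93200 × 10⁻³ mA = 93.2
  493 mA → 493
Sum: 2.6 + 4.41 + 93.2 + 493 = 593.21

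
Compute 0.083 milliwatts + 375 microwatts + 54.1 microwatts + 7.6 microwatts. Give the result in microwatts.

519.7 microwatts

In microwatts:
  0.083 milliwatts = 0.083 × 10^3 microwatts = 83
  375 microwatts → 375
  54.1 microwatts → 54.1
  7.6 microwatts → 7.6
Sum: 83 + 375 + 54.1 + 7.6 = 519.7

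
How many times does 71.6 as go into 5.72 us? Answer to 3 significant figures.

(5.72 × 10⁻⁶) / (71.6 × 10⁻¹⁸) = 0.07989 × 10¹²

79900000000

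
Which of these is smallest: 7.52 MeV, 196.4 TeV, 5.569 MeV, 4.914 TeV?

7.52 MeV = 7520000 eV
196.4 TeV = 196400000000000 eV
5.569 MeV = 5569000 eV
4.914 TeV = 4914000000000 eV

5.569 MeV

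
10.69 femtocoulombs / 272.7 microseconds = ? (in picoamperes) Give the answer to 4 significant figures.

(10.69 × 10^-15) / (272.7 × 10^-6) = 0.0392006 × 10^-9 A

39.20 picoamperes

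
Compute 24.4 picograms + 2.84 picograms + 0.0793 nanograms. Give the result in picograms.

In picograms:
  24.4 picograms → 24.4
  2.84 picograms → 2.84
  0.0793 nanograms = 0.0793 × 10³ picograms = 79.3
Sum: 24.4 + 2.84 + 79.3 = 106.54

106.54 picograms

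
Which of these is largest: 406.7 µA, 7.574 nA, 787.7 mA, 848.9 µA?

406.7 µA = 0.0004067 A
7.574 nA = 0.000000007574 A
787.7 mA = 0.7877 A
848.9 µA = 0.0008489 A

787.7 mA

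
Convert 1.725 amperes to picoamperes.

1725000000000 picoamperes

(no prefix) = 10⁰, pico = 10⁻¹²; factor is 10¹².
1.725 × 10¹² = 1725000000000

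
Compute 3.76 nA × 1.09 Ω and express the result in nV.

3.76e-9 × 1.09 = 4.0984e-9 V

4.0984 nV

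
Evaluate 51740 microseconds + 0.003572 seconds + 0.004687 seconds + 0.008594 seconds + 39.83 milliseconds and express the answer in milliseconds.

In milliseconds:
  51740 microseconds = 51740e-3 milliseconds = 51.74
  0.003572 seconds = 0.003572e3 milliseconds = 3.572
  0.004687 seconds = 0.004687e3 milliseconds = 4.687
  0.008594 seconds = 0.008594e3 milliseconds = 8.594
  39.83 milliseconds → 39.83
Sum: 51.74 + 3.572 + 4.687 + 8.594 + 39.83 = 108.423

108.423 milliseconds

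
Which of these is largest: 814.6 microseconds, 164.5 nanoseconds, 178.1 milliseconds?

814.6 microseconds = 0.0008146 seconds
164.5 nanoseconds = 0.0000001645 seconds
178.1 milliseconds = 0.1781 seconds

178.1 milliseconds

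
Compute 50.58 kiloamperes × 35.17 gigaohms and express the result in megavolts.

50.58 × 10^3 × 35.17 × 10^9 = 1778.8986 × 10^12 V

1778898600 megavolts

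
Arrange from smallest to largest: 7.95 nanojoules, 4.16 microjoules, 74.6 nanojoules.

7.95 nanojoules = 0.00000000795 joules
4.16 microjoules = 0.00000416 joules
74.6 nanojoules = 0.0000000746 joules

7.95 nanojoules < 74.6 nanojoules < 4.16 microjoules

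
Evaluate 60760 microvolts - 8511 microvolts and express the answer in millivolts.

52.249 millivolts

In millivolts:
  60760 microvolts = 60760 × 10^-3 millivolts = 60.76
  8511 microvolts = 8511 × 10^-3 millivolts = 8.511
Difference: 60.76 - 8.511 = 52.249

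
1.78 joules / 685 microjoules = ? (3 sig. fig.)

2600

(1.78) / (685e-6) = 0.002599e6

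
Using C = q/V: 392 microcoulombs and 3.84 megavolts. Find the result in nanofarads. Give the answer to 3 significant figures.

(392 × 10^-6) / (3.84 × 10^6) = 102.08 × 10^-12 F

0.102 nanofarads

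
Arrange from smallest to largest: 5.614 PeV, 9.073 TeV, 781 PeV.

9.073 TeV < 5.614 PeV < 781 PeV

5.614 PeV = 5614000000000000 eV
9.073 TeV = 9073000000000 eV
781 PeV = 781000000000000000 eV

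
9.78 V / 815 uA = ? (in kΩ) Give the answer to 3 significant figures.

12.0 kΩ

(9.78) / (815e-6) = 0.012e6 Ω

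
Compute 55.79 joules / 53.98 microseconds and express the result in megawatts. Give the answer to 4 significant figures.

(55.79) / (53.98e-6) = 1.03353e6 W

1.034 megawatts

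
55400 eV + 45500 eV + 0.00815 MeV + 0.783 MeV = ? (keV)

892.05 keV

In keV:
  55400 eV = 55400 × 10^-3 keV = 55.4
  45500 eV = 45500 × 10^-3 keV = 45.5
  0.00815 MeV = 0.00815 × 10^3 keV = 8.15
  0.783 MeV = 0.783 × 10^3 keV = 783
Sum: 55.4 + 45.5 + 8.15 + 783 = 892.05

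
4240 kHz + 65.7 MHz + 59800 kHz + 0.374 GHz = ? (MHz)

In MHz:
  4240 kHz = 4240e-3 MHz = 4.24
  65.7 MHz → 65.7
  59800 kHz = 59800e-3 MHz = 59.8
  0.374 GHz = 0.374e3 MHz = 374
Sum: 4.24 + 65.7 + 59.8 + 374 = 503.74

503.74 MHz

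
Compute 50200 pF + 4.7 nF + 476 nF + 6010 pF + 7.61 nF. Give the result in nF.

544.52 nF

In nF:
  50200 pF = 50200 × 10^-3 nF = 50.2
  4.7 nF → 4.7
  476 nF → 476
  6010 pF = 6010 × 10^-3 nF = 6.01
  7.61 nF → 7.61
Sum: 50.2 + 4.7 + 476 + 6.01 + 7.61 = 544.52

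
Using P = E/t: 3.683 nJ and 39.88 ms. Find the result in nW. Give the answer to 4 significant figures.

(3.683 × 10⁻⁹) / (39.88 × 10⁻³) = 0.0923521 × 10⁻⁶ W

92.35 nW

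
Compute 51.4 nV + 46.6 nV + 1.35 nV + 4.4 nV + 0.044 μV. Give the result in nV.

In nV:
  51.4 nV → 51.4
  46.6 nV → 46.6
  1.35 nV → 1.35
  4.4 nV → 4.4
  0.044 μV = 0.044e3 nV = 44
Sum: 51.4 + 46.6 + 1.35 + 4.4 + 44 = 147.75

147.75 nV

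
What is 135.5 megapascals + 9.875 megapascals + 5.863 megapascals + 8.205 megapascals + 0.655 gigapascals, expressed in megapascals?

814.443 megapascals

In megapascals:
  135.5 megapascals → 135.5
  9.875 megapascals → 9.875
  5.863 megapascals → 5.863
  8.205 megapascals → 8.205
  0.655 gigapascals = 0.655 × 10^3 megapascals = 655
Sum: 135.5 + 9.875 + 5.863 + 8.205 + 655 = 814.443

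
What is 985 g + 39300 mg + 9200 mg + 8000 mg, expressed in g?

1041.5 g

In g:
  985 g → 985
  39300 mg = 39300e-3 g = 39.3
  9200 mg = 9200e-3 g = 9.2
  8000 mg = 8000e-3 g = 8
Sum: 985 + 39.3 + 9.2 + 8 = 1041.5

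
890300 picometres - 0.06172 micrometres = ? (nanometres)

828.58 nanometres

In nanometres:
  890300 picometres = 890300 × 10^-3 nanometres = 890.3
  0.06172 micrometres = 0.06172 × 10^3 nanometres = 61.72
Difference: 890.3 - 61.72 = 828.58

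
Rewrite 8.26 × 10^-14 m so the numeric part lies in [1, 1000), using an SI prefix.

= 82.6 × 10^-15 m; 10^-15 is femto.

82.6 fm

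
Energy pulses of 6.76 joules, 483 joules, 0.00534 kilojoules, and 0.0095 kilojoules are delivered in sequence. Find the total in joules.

504.6 joules

In joules:
  6.76 joules → 6.76
  483 joules → 483
  0.00534 kilojoules = 0.00534 × 10^3 joules = 5.34
  0.0095 kilojoules = 0.0095 × 10^3 joules = 9.5
Sum: 6.76 + 483 + 5.34 + 9.5 = 504.6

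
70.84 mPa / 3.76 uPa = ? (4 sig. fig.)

18840

(70.84e-3) / (3.76e-6) = 18.84e3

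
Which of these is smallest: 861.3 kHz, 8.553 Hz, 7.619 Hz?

7.619 Hz

861.3 kHz = 861300 Hz
8.553 Hz = 8.553 Hz
7.619 Hz = 7.619 Hz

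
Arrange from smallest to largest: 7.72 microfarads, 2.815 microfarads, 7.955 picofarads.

7.72 microfarads = 0.00000772 farads
2.815 microfarads = 0.000002815 farads
7.955 picofarads = 0.000000000007955 farads

7.955 picofarads < 2.815 microfarads < 7.72 microfarads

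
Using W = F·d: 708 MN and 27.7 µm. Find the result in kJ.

19.6116 kJ

708 × 10⁶ × 27.7 × 10⁻⁶ = 19611.6 J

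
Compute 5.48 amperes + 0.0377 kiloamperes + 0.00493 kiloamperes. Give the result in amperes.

In amperes:
  5.48 amperes → 5.48
  0.0377 kiloamperes = 0.0377 × 10³ amperes = 37.7
  0.00493 kiloamperes = 0.00493 × 10³ amperes = 4.93
Sum: 5.48 + 37.7 + 4.93 = 48.11

48.11 amperes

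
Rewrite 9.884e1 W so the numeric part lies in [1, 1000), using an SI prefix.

98.84 W

= 98.84 W; mantissa already in [1, 1000).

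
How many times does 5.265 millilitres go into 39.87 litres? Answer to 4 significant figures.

(39.87) / (5.265 × 10⁻³) = 7.5726 × 10³

7573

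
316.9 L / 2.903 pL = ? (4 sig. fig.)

109200000000000

(316.9) / (2.903 × 10⁻¹²) = 109.16 × 10¹²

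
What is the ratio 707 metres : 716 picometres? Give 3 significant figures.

987000000000

(707) / (716 × 10⁻¹²) = 0.9874 × 10¹²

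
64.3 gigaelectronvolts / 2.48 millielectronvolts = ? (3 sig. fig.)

25900000000000

(64.3 × 10^9) / (2.48 × 10^-3) = 25.93 × 10^12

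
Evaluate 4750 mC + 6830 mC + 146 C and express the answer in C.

In C:
  4750 mC = 4750e-3 C = 4.75
  6830 mC = 6830e-3 C = 6.83
  146 C → 146
Sum: 4.75 + 6.83 + 146 = 157.58

157.58 C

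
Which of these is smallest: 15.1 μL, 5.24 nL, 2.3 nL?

15.1 μL = 0.0000151 L
5.24 nL = 0.00000000524 L
2.3 nL = 0.0000000023 L

2.3 nL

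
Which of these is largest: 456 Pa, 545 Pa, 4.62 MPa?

4.62 MPa

456 Pa = 456 Pa
545 Pa = 545 Pa
4.62 MPa = 4620000 Pa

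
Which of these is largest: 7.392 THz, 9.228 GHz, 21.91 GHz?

7.392 THz = 7392000000000 Hz
9.228 GHz = 9228000000 Hz
21.91 GHz = 21910000000 Hz

7.392 THz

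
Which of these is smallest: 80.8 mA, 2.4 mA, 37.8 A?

2.4 mA

80.8 mA = 0.0808 A
2.4 mA = 0.0024 A
37.8 A = 37.8 A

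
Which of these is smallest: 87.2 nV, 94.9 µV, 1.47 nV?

87.2 nV = 0.0000000872 V
94.9 µV = 0.0000949 V
1.47 nV = 0.00000000147 V

1.47 nV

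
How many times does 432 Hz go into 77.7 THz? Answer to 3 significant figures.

(77.7 × 10¹²) / (432) = 0.1799 × 10¹²

180000000000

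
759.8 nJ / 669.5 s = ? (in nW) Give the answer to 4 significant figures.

1.135 nW

(759.8 × 10^-9) / (669.5) = 1.13488 × 10^-9 W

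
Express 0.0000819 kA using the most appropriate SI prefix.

= 81.9e-3 A; 1e-3 is milli.

81.9 mA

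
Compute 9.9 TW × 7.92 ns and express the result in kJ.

9.9 × 10^12 × 7.92 × 10^-9 = 78.408 × 10^3 J

78.408 kJ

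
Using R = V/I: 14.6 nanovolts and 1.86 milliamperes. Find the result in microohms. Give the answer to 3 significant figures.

7.85 microohms

(14.6 × 10⁻⁹) / (1.86 × 10⁻³) = 7.8495 × 10⁻⁶ Ω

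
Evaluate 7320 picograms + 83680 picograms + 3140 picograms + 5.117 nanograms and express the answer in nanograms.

In nanograms:
  7320 picograms = 7320 × 10^-3 nanograms = 7.32
  83680 picograms = 83680 × 10^-3 nanograms = 83.68
  3140 picograms = 3140 × 10^-3 nanograms = 3.14
  5.117 nanograms → 5.117
Sum: 7.32 + 83.68 + 3.14 + 5.117 = 99.257

99.257 nanograms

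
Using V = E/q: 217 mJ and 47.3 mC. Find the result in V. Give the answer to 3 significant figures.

4.59 V

(217 × 10^-3) / (47.3 × 10^-3) = 4.5877 V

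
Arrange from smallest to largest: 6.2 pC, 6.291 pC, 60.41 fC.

6.2 pC = 0.0000000000062 C
6.291 pC = 0.000000000006291 C
60.41 fC = 0.00000000000006041 C

60.41 fC < 6.2 pC < 6.291 pC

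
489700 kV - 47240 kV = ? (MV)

442.46 MV

In MV:
  489700 kV = 489700e-3 MV = 489.7
  47240 kV = 47240e-3 MV = 47.24
Difference: 489.7 - 47.24 = 442.46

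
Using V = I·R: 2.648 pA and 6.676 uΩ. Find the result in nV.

0.000000017678048 nV

2.648 × 10⁻¹² × 6.676 × 10⁻⁶ = 17.678048 × 10⁻¹⁸ V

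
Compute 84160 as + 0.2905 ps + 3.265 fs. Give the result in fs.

In fs:
  84160 as = 84160e-3 fs = 84.16
  0.2905 ps = 0.2905e3 fs = 290.5
  3.265 fs → 3.265
Sum: 84.16 + 290.5 + 3.265 = 377.925

377.925 fs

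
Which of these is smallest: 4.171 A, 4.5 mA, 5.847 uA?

5.847 uA

4.171 A = 4.171 A
4.5 mA = 0.0045 A
5.847 uA = 0.000005847 A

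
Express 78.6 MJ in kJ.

78600 kJ

mega = 10^6, kilo = 10^3; factor is 10^3.
78.6 × 10^3 = 78600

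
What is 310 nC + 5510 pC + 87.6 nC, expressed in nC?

403.11 nC

In nC:
  310 nC → 310
  5510 pC = 5510 × 10⁻³ nC = 5.51
  87.6 nC → 87.6
Sum: 310 + 5.51 + 87.6 = 403.11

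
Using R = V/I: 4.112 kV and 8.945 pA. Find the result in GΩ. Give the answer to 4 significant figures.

459700 GΩ

(4.112 × 10³) / (8.945 × 10⁻¹²) = 0.459698 × 10¹⁵ Ω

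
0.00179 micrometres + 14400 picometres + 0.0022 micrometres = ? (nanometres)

In nanometres:
  0.00179 micrometres = 0.00179e3 nanometres = 1.79
  14400 picometres = 14400e-3 nanometres = 14.4
  0.0022 micrometres = 0.0022e3 nanometres = 2.2
Sum: 1.79 + 14.4 + 2.2 = 18.39

18.39 nanometres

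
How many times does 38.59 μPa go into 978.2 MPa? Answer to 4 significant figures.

25350000000000

(978.2 × 10^6) / (38.59 × 10^-6) = 25.349 × 10^12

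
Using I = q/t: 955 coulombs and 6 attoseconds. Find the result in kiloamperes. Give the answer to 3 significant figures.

159000000000000000 kiloamperes

(955) / (6 × 10⁻¹⁸) = 159.17 × 10¹⁸ A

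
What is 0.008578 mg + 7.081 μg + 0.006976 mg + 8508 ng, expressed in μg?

31.143 μg

In μg:
  0.008578 mg = 0.008578e3 μg = 8.578
  7.081 μg → 7.081
  0.006976 mg = 0.006976e3 μg = 6.976
  8508 ng = 8508e-3 μg = 8.508
Sum: 8.578 + 7.081 + 6.976 + 8.508 = 31.143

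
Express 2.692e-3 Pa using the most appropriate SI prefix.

= 2.692e-3 Pa; 1e-3 is milli.

2.692 mPa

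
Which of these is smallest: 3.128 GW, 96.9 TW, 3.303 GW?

3.128 GW

3.128 GW = 3128000000 W
96.9 TW = 96900000000000 W
3.303 GW = 3303000000 W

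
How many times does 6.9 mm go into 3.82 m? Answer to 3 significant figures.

554

(3.82) / (6.9 × 10^-3) = 0.5536 × 10^3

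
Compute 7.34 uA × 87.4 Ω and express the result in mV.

0.641516 mV

7.34 × 10⁻⁶ × 87.4 = 641.516 × 10⁻⁶ V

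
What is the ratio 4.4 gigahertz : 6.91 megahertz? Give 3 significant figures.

(4.4 × 10⁹) / (6.91 × 10⁶) = 0.6368 × 10³

637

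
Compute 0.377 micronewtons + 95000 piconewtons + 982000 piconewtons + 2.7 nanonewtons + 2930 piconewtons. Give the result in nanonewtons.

1459.63 nanonewtons

In nanonewtons:
  0.377 micronewtons = 0.377 × 10^3 nanonewtons = 377
  95000 piconewtons = 95000 × 10^-3 nanonewtons = 95
  982000 piconewtons = 982000 × 10^-3 nanonewtons = 982
  2.7 nanonewtons → 2.7
  2930 piconewtons = 2930 × 10^-3 nanonewtons = 2.93
Sum: 377 + 95 + 982 + 2.7 + 2.93 = 1459.63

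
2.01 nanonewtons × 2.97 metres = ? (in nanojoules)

5.9697 nanojoules

2.01e-9 × 2.97 = 5.9697e-9 J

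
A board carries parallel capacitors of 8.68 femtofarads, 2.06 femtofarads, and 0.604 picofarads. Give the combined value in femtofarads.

614.74 femtofarads

In femtofarads:
  8.68 femtofarads → 8.68
  2.06 femtofarads → 2.06
  0.604 picofarads = 0.604 × 10^3 femtofarads = 604
Sum: 8.68 + 2.06 + 604 = 614.74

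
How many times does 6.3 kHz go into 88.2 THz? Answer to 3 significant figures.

(88.2e12) / (6.3e3) = 14e9

14000000000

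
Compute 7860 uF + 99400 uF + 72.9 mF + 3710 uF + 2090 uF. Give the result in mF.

In mF:
  7860 uF = 7860 × 10^-3 mF = 7.86
  99400 uF = 99400 × 10^-3 mF = 99.4
  72.9 mF → 72.9
  3710 uF = 3710 × 10^-3 mF = 3.71
  2090 uF = 2090 × 10^-3 mF = 2.09
Sum: 7.86 + 99.4 + 72.9 + 3.71 + 2.09 = 185.96

185.96 mF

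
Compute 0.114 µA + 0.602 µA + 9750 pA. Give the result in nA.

725.75 nA

In nA:
  0.114 µA = 0.114 × 10^3 nA = 114
  0.602 µA = 0.602 × 10^3 nA = 602
  9750 pA = 9750 × 10^-3 nA = 9.75
Sum: 114 + 602 + 9.75 = 725.75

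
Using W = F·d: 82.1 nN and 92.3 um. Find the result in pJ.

7.57783 pJ

82.1 × 10^-9 × 92.3 × 10^-6 = 7577.83 × 10^-15 J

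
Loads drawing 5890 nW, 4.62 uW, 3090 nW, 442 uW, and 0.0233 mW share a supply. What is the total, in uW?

478.9 uW

In uW:
  5890 nW = 5890 × 10^-3 uW = 5.89
  4.62 uW → 4.62
  3090 nW = 3090 × 10^-3 uW = 3.09
  442 uW → 442
  0.0233 mW = 0.0233 × 10^3 uW = 23.3
Sum: 5.89 + 4.62 + 3.09 + 442 + 23.3 = 478.9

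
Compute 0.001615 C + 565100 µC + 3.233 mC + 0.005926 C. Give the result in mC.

575.874 mC

In mC:
  0.001615 C = 0.001615 × 10^3 mC = 1.615
  565100 µC = 565100 × 10^-3 mC = 565.1
  3.233 mC → 3.233
  0.005926 C = 0.005926 × 10^3 mC = 5.926
Sum: 1.615 + 565.1 + 3.233 + 5.926 = 575.874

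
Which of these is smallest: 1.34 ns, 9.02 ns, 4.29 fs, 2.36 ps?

1.34 ns = 0.00000000134 s
9.02 ns = 0.00000000902 s
4.29 fs = 0.00000000000000429 s
2.36 ps = 0.00000000000236 s

4.29 fs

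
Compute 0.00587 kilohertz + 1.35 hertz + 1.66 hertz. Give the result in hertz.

8.88 hertz

In hertz:
  0.00587 kilohertz = 0.00587 × 10³ hertz = 5.87
  1.35 hertz → 1.35
  1.66 hertz → 1.66
Sum: 5.87 + 1.35 + 1.66 = 8.88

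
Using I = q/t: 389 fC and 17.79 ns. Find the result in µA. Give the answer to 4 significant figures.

(389 × 10⁻¹⁵) / (17.79 × 10⁻⁹) = 21.8662 × 10⁻⁶ A

21.87 µA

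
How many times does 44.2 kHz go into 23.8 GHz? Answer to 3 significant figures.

538000

(23.8 × 10^9) / (44.2 × 10^3) = 0.5385 × 10^6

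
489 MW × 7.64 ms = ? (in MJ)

3.73596 MJ

489 × 10^6 × 7.64 × 10^-3 = 3735.96 × 10^3 J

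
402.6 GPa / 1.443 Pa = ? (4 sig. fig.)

279000000000

(402.6 × 10^9) / (1.443) = 279 × 10^9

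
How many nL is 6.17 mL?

6170000 nL

milli = 10⁻³, nano = 10⁻⁹; factor is 10⁶.
6.17 × 10⁶ = 6170000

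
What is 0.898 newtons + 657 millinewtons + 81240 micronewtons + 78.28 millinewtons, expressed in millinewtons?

In millinewtons:
  0.898 newtons = 0.898 × 10³ millinewtons = 898
  657 millinewtons → 657
  81240 micronewtons = 81240 × 10⁻³ millinewtons = 81.24
  78.28 millinewtons → 78.28
Sum: 898 + 657 + 81.24 + 78.28 = 1714.52

1714.52 millinewtons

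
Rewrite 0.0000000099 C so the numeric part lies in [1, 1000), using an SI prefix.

9.9 nC

= 9.9 × 10^-9 C; 10^-9 is nano.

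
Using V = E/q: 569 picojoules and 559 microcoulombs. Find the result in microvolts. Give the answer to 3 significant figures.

1.02 microvolts

(569e-12) / (559e-6) = 1.0179e-6 V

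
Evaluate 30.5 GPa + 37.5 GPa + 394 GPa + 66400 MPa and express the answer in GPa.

528.4 GPa

In GPa:
  30.5 GPa → 30.5
  37.5 GPa → 37.5
  394 GPa → 394
  66400 MPa = 66400 × 10⁻³ GPa = 66.4
Sum: 30.5 + 37.5 + 394 + 66.4 = 528.4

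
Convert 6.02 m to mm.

6020 mm

(no prefix) = 10⁰, milli = 10⁻³; factor is 10³.
6.02 × 10³ = 6020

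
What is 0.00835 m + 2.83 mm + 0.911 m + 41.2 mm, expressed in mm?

In mm:
  0.00835 m = 0.00835 × 10^3 mm = 8.35
  2.83 mm → 2.83
  0.911 m = 0.911 × 10^3 mm = 911
  41.2 mm → 41.2
Sum: 8.35 + 2.83 + 911 + 41.2 = 963.38

963.38 mm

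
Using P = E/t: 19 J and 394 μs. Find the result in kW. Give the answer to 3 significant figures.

48.2 kW

(19) / (394 × 10^-6) = 0.048223 × 10^6 W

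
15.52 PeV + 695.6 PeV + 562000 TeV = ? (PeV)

In PeV:
  15.52 PeV → 15.52
  695.6 PeV → 695.6
  562000 TeV = 562000e-3 PeV = 562
Sum: 15.52 + 695.6 + 562 = 1273.12

1273.12 PeV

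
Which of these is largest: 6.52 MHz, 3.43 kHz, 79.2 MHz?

79.2 MHz

6.52 MHz = 6520000 Hz
3.43 kHz = 3430 Hz
79.2 MHz = 79200000 Hz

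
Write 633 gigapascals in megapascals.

633000 megapascals

giga = 1e9, mega = 1e6; factor is 1e3.
633 × 1e3 = 633000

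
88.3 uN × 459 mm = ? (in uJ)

88.3e-6 × 459e-3 = 40529.7e-9 J

40.5297 uJ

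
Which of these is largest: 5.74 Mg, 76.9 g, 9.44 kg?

5.74 Mg = 5740000 g
76.9 g = 76.9 g
9.44 kg = 9440 g

5.74 Mg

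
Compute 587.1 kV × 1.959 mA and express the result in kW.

1.1501289 kW

587.1 × 10³ × 1.959 × 10⁻³ = 1150.1289 W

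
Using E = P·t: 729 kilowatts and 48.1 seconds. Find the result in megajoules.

35.0649 megajoules

729 × 10^3 × 48.1 = 35064.9 × 10^3 J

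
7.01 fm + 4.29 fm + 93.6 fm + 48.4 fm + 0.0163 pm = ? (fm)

169.6 fm

In fm:
  7.01 fm → 7.01
  4.29 fm → 4.29
  93.6 fm → 93.6
  48.4 fm → 48.4
  0.0163 pm = 0.0163 × 10^3 fm = 16.3
Sum: 7.01 + 4.29 + 93.6 + 48.4 + 16.3 = 169.6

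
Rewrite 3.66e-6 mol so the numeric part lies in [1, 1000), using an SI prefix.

3.66 μmol

= 3.66e-6 mol; 1e-6 is micro.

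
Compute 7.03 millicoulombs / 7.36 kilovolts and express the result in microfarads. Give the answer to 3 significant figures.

(7.03 × 10^-3) / (7.36 × 10^3) = 0.95516 × 10^-6 F

0.955 microfarads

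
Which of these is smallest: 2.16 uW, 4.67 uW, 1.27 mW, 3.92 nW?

3.92 nW

2.16 uW = 0.00000216 W
4.67 uW = 0.00000467 W
1.27 mW = 0.00127 W
3.92 nW = 0.00000000392 W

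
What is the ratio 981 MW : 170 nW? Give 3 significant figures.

(981 × 10^6) / (170 × 10^-9) = 5.771 × 10^15

5770000000000000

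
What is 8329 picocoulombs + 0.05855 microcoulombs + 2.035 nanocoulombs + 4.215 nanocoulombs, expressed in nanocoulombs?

In nanocoulombs:
  8329 picocoulombs = 8329e-3 nanocoulombs = 8.329
  0.05855 microcoulombs = 0.05855e3 nanocoulombs = 58.55
  2.035 nanocoulombs → 2.035
  4.215 nanocoulombs → 4.215
Sum: 8.329 + 58.55 + 2.035 + 4.215 = 73.129

73.129 nanocoulombs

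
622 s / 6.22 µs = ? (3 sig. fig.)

(622) / (6.22 × 10⁻⁶) = 100 × 10⁶

100000000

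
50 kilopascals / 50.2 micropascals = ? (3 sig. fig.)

(50e3) / (50.2e-6) = 0.996e9

996000000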